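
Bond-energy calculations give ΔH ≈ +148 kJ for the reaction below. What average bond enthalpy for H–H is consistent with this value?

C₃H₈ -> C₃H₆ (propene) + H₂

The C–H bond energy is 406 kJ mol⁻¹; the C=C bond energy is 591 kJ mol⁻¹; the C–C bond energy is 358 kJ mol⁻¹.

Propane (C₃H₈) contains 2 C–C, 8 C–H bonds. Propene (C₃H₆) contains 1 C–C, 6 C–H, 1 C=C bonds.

Let D be the H–H bond energy.
Σ(broken) = 2×358 + 8×406 = 3964
Σ(formed) = 1×358 + 6×406 + 1×591 + 1×D = 3385 + D
ΔH = Σ(broken) − Σ(formed) = (3964) − (3385 + D) = +579 − D
Setting this equal to +148 kJ gives D = 431 kJ/mol.

D(H–H) ≈ 431 kJ/mol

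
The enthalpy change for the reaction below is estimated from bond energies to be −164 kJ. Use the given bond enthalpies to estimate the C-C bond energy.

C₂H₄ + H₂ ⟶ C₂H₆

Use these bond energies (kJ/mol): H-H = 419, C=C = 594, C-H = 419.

D(C-C) ≈ 339 kJ/mol

Let D be the C-C bond energy.
Σ(broken) = 4×419 + 1×594 + 1×419 = 2689
Σ(formed) = 1×D + 6×419 = 2514 + D
ΔH = Σ(broken) − Σ(formed) = (2689) − (2514 + D) = +175 − D
Setting this equal to −164 kJ gives D = 339 kJ/mol.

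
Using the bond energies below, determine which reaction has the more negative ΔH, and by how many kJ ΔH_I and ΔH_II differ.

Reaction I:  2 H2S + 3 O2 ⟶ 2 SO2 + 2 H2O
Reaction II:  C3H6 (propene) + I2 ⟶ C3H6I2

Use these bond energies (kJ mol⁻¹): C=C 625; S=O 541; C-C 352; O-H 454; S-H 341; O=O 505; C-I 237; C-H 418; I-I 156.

Reaction I, by 1056 kJ

Reaction I:
  Bonds broken (reactants):
    O=O: 3 × 505 = 1515
    S-H: 4 × 341 = 1364
    Σ(broken) = 2879 kJ
  Bonds formed (products):
    O-H: 4 × 454 = 1816
    S=O: 4 × 541 = 2164
    Σ(formed) = 3980 kJ
  ΔH_I = 2879 − 3980 = −1101 kJ
Reaction II:
  Bonds broken (reactants):
    C-C: 1 × 352 = 352
    C-H: 6 × 418 = 2508
    C=C: 1 × 625 = 625
    I-I: 1 × 156 = 156
    Σ(broken) = 3641 kJ
  Bonds formed (products):
    C-C: 2 × 352 = 704
    C-H: 6 × 418 = 2508
    C-I: 2 × 237 = 474
    Σ(formed) = 3686 kJ
  ΔH_II = 3641 − 3686 = −45 kJ
ΔH_I − ΔH_II = −1056 kJ, so reaction I has the more negative ΔH; |ΔH_I − ΔH_II| = 1056 kJ.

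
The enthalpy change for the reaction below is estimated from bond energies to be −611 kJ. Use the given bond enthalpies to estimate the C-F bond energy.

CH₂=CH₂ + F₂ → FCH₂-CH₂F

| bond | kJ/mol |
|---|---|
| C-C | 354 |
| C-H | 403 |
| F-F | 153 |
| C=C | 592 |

D(C-F) ≈ 501 kJ/mol

Let D be the C-F bond energy.
Σ(broken) = 4×403 + 1×592 + 1×153 = 2357
Σ(formed) = 1×354 + 2×D + 4×403 = 1966 + 2D
ΔH = Σ(broken) − Σ(formed) = (2357) − (1966 + 2D) = +391 − 2D
Setting this equal to −611 kJ gives 2D = 1002, so D = 501 kJ/mol.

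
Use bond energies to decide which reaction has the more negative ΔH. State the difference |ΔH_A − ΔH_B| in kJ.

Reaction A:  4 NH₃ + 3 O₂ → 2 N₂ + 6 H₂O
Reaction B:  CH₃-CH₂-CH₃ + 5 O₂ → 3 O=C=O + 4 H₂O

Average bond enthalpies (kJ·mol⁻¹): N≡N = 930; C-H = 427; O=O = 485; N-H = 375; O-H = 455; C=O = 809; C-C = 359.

Reaction B, by 570 kJ

Reaction A:
  Bonds broken (reactants):
    N-H: 12 × 375 = 4500
    O=O: 3 × 485 = 1455
    Σ(broken) = 5955 kJ
  Bonds formed (products):
    N≡N: 2 × 930 = 1860
    O-H: 12 × 455 = 5460
    Σ(formed) = 7320 kJ
  ΔH_A = 5955 − 7320 = −1365 kJ
Reaction B:
  Bonds broken (reactants):
    C-C: 2 × 359 = 718
    C-H: 8 × 427 = 3416
    O=O: 5 × 485 = 2425
    Σ(broken) = 6559 kJ
  Bonds formed (products):
    C=O: 6 × 809 = 4854
    O-H: 8 × 455 = 3640
    Σ(formed) = 8494 kJ
  ΔH_B = 6559 − 8494 = −1935 kJ
ΔH_A − ΔH_B = +570 kJ, so reaction B has the more negative ΔH; |ΔH_A − ΔH_B| = 570 kJ.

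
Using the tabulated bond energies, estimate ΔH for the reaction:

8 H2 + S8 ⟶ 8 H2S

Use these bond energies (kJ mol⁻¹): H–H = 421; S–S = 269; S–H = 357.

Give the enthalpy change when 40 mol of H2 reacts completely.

Bonds broken (reactants):
  H–H: 8 × 421 = 3368
  S–S: 8 × 269 = 2152
  Σ(broken) = 5520 kJ
Bonds formed (products):
  S–H: 16 × 357 = 5712
  Σ(formed) = 5712 kJ
ΔH = Σ(broken) − Σ(formed) = 5520 − 5712 = −192 kJ
For 5× the reaction as written: 5 × (−192) = −960 kJ

ΔH = −960 kJ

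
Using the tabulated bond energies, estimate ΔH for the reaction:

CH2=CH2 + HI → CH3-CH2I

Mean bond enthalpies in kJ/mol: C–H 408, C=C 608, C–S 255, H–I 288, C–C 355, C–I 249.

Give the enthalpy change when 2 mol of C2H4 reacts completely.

ΔH = −232 kJ

Bonds broken (reactants):
  C–H: 4 × 408 = 1632
  C=C: 1 × 608 = 608
  H–I: 1 × 288 = 288
  Σ(broken) = 2528 kJ
Bonds formed (products):
  C–C: 1 × 355 = 355
  C–H: 5 × 408 = 2040
  C–I: 1 × 249 = 249
  Σ(formed) = 2644 kJ
ΔH = Σ(broken) − Σ(formed) = 2528 − 2644 = −116 kJ
For 2× the reaction as written: 2 × (−116) = −232 kJ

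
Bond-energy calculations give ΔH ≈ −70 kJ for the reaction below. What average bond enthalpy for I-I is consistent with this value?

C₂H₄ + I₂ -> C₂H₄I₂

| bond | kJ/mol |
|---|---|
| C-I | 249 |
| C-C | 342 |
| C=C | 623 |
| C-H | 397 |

Let D be the I-I bond energy.
Σ(broken) = 4×397 + 1×623 + 1×D = 2211 + D
Σ(formed) = 1×342 + 4×397 + 2×249 = 2428
ΔH = Σ(broken) − Σ(formed) = (2211 + D) − (2428) = −217 + D
Setting this equal to −70 kJ gives D = 147 kJ/mol.

D(I-I) ≈ 147 kJ/mol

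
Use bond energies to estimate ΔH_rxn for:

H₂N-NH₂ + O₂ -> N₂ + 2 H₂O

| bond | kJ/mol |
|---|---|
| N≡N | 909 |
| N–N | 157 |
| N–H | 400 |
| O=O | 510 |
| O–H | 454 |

Bonds broken (reactants):
  N–H: 4 × 400 = 1600
  N–N: 1 × 157 = 157
  O=O: 1 × 510 = 510
  Σ(broken) = 2267 kJ
Bonds formed (products):
  N≡N: 1 × 909 = 909
  O–H: 4 × 454 = 1816
  Σ(formed) = 2725 kJ
ΔH = Σ(broken) − Σ(formed) = 2267 − 2725 = −458 kJ

ΔH ≈ −458 kJ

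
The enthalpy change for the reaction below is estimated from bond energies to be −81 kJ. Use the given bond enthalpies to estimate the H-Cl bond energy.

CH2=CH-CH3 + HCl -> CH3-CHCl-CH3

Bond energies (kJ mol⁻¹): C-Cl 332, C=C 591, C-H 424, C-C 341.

Let D be the H-Cl bond energy.
Σ(broken) = 1×341 + 6×424 + 1×591 + 1×D = 3476 + D
Σ(formed) = 2×341 + 1×332 + 7×424 = 3982
ΔH = Σ(broken) − Σ(formed) = (3476 + D) − (3982) = −506 + D
Setting this equal to −81 kJ gives D = 425 kJ/mol.

D(H-Cl) ≈ 425 kJ/mol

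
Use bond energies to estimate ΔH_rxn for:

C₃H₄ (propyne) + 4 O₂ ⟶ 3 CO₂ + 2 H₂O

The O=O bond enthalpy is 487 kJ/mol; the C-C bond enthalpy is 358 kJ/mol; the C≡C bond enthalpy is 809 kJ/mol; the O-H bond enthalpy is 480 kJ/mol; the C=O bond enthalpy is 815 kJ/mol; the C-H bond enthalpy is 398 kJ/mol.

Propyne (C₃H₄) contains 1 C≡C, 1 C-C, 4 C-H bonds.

ΔH ≈ −2103 kJ

Bonds broken (reactants):
  C≡C: 1 × 809 = 809
  C-C: 1 × 358 = 358
  C-H: 4 × 398 = 1592
  O=O: 4 × 487 = 1948
  Σ(broken) = 4707 kJ
Bonds formed (products):
  C=O: 6 × 815 = 4890
  O-H: 4 × 480 = 1920
  Σ(formed) = 6810 kJ
ΔH = Σ(broken) − Σ(formed) = 4707 − 6810 = −2103 kJ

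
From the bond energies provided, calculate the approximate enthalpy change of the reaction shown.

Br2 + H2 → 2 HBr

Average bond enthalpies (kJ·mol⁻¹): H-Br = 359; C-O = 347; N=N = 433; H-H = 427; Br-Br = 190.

Bonds broken (reactants):
  Br-Br: 1 × 190 = 190
  H-H: 1 × 427 = 427
  Σ(broken) = 617 kJ
Bonds formed (products):
  H-Br: 2 × 359 = 718
  Σ(formed) = 718 kJ
ΔH = Σ(broken) − Σ(formed) = 617 − 718 = −101 kJ

ΔH ≈ −101 kJ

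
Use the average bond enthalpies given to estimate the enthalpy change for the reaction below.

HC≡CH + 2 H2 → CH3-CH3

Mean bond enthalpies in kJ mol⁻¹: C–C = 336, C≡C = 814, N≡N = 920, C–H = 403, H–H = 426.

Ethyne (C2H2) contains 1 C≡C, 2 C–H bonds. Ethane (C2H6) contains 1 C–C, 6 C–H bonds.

ΔH ≈ −282 kJ

Bonds broken (reactants):
  C≡C: 1 × 814 = 814
  C–H: 2 × 403 = 806
  H–H: 2 × 426 = 852
  Σ(broken) = 2472 kJ
Bonds formed (products):
  C–C: 1 × 336 = 336
  C–H: 6 × 403 = 2418
  Σ(formed) = 2754 kJ
ΔH = Σ(broken) − Σ(formed) = 2472 − 2754 = −282 kJ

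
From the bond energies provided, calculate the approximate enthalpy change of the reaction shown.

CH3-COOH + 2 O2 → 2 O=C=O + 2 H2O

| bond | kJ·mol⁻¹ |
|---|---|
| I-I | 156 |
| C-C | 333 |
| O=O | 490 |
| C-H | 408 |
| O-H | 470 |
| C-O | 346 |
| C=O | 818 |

ΔH ≈ −981 kJ

Bonds broken (reactants):
  C-C: 1 × 333 = 333
  C-H: 3 × 408 = 1224
  C-O: 1 × 346 = 346
  C=O: 1 × 818 = 818
  O-H: 1 × 470 = 470
  O=O: 2 × 490 = 980
  Σ(broken) = 4171 kJ
Bonds formed (products):
  C=O: 4 × 818 = 3272
  O-H: 4 × 470 = 1880
  Σ(formed) = 5152 kJ
ΔH = Σ(broken) − Σ(formed) = 4171 − 5152 = −981 kJ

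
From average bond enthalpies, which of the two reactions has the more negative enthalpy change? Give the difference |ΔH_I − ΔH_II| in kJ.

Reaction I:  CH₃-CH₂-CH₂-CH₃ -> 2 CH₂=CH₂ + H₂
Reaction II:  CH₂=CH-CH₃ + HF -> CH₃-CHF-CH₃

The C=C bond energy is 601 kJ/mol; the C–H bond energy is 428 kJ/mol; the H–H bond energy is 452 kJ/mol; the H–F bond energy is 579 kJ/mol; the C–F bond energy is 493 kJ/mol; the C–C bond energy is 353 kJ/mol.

Reaction I:
  Bonds broken (reactants):
    C–C: 3 × 353 = 1059
    C–H: 10 × 428 = 4280
    Σ(broken) = 5339 kJ
  Bonds formed (products):
    C–H: 8 × 428 = 3424
    C=C: 2 × 601 = 1202
    H–H: 1 × 452 = 452
    Σ(formed) = 5078 kJ
  ΔH_I = 5339 − 5078 = +261 kJ
Reaction II:
  Bonds broken (reactants):
    C–C: 1 × 353 = 353
    C–H: 6 × 428 = 2568
    C=C: 1 × 601 = 601
    H–F: 1 × 579 = 579
    Σ(broken) = 4101 kJ
  Bonds formed (products):
    C–C: 2 × 353 = 706
    C–F: 1 × 493 = 493
    C–H: 7 × 428 = 2996
    Σ(formed) = 4195 kJ
  ΔH_II = 4101 − 4195 = −94 kJ
ΔH_I − ΔH_II = +355 kJ, so reaction II has the more negative ΔH; |ΔH_I − ΔH_II| = 355 kJ.

Reaction II, by 355 kJ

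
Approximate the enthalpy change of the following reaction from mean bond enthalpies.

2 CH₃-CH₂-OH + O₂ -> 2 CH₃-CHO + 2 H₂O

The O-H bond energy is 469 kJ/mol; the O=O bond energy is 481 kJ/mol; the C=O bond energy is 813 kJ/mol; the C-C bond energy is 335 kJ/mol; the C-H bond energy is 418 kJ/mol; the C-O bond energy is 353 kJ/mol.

Bonds broken (reactants):
  C-C: 2 × 335 = 670
  C-H: 10 × 418 = 4180
  C-O: 2 × 353 = 706
  O-H: 2 × 469 = 938
  O=O: 1 × 481 = 481
  Σ(broken) = 6975 kJ
Bonds formed (products):
  C-C: 2 × 335 = 670
  C-H: 8 × 418 = 3344
  C=O: 2 × 813 = 1626
  O-H: 4 × 469 = 1876
  Σ(formed) = 7516 kJ
ΔH = Σ(broken) − Σ(formed) = 6975 − 7516 = −541 kJ

ΔH ≈ −541 kJ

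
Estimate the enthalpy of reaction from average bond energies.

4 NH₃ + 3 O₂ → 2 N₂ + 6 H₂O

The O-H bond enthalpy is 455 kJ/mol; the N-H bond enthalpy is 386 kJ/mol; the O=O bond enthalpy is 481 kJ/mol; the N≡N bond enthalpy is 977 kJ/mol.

ΔH ≈ −1339 kJ

Bonds broken (reactants):
  N-H: 12 × 386 = 4632
  O=O: 3 × 481 = 1443
  Σ(broken) = 6075 kJ
Bonds formed (products):
  N≡N: 2 × 977 = 1954
  O-H: 12 × 455 = 5460
  Σ(formed) = 7414 kJ
ΔH = Σ(broken) − Σ(formed) = 6075 − 7414 = −1339 kJ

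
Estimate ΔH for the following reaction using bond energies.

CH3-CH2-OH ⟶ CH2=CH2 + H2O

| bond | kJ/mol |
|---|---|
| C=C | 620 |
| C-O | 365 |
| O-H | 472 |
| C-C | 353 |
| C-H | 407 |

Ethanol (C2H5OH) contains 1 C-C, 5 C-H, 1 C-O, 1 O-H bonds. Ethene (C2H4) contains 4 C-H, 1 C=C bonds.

Bonds broken (reactants):
  C-C: 1 × 353 = 353
  C-H: 5 × 407 = 2035
  C-O: 1 × 365 = 365
  O-H: 1 × 472 = 472
  Σ(broken) = 3225 kJ
Bonds formed (products):
  C-H: 4 × 407 = 1628
  C=C: 1 × 620 = 620
  O-H: 2 × 472 = 944
  Σ(formed) = 3192 kJ
ΔH = Σ(broken) − Σ(formed) = 3225 − 3192 = +33 kJ

ΔH ≈ +33 kJ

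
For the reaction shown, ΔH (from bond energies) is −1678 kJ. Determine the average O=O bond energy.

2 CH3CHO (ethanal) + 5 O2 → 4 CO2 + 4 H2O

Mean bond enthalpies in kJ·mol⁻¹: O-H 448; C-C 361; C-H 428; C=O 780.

Let D be the O=O bond energy.
Σ(broken) = 2×361 + 8×428 + 2×780 + 5×D = 5706 + 5D
Σ(formed) = 8×780 + 8×448 = 9824
ΔH = Σ(broken) − Σ(formed) = (5706 + 5D) − (9824) = −4118 + 5D
Setting this equal to −1678 kJ gives 5D = 2440, so D = 488 kJ/mol.

D(O=O) ≈ 488 kJ/mol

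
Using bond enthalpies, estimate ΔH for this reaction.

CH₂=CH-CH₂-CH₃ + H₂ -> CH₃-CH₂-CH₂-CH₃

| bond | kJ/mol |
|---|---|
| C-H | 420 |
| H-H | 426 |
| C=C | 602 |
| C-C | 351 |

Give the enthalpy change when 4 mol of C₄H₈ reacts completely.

ΔH = −652 kJ

Bonds broken (reactants):
  C-C: 2 × 351 = 702
  C-H: 8 × 420 = 3360
  C=C: 1 × 602 = 602
  H-H: 1 × 426 = 426
  Σ(broken) = 5090 kJ
Bonds formed (products):
  C-C: 3 × 351 = 1053
  C-H: 10 × 420 = 4200
  Σ(formed) = 5253 kJ
ΔH = Σ(broken) − Σ(formed) = 5090 − 5253 = −163 kJ
For 4× the reaction as written: 4 × (−163) = −652 kJ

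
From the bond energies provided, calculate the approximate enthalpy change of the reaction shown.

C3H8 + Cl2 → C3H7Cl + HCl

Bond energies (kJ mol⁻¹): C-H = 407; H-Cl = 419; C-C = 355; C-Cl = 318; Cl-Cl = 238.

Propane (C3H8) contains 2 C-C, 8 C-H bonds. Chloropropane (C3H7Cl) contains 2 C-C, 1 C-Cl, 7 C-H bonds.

Bonds broken (reactants):
  C-C: 2 × 355 = 710
  C-H: 8 × 407 = 3256
  Cl-Cl: 1 × 238 = 238
  Σ(broken) = 4204 kJ
Bonds formed (products):
  C-C: 2 × 355 = 710
  C-Cl: 1 × 318 = 318
  C-H: 7 × 407 = 2849
  H-Cl: 1 × 419 = 419
  Σ(formed) = 4296 kJ
ΔH = Σ(broken) − Σ(formed) = 4204 − 4296 = −92 kJ

ΔH ≈ −92 kJ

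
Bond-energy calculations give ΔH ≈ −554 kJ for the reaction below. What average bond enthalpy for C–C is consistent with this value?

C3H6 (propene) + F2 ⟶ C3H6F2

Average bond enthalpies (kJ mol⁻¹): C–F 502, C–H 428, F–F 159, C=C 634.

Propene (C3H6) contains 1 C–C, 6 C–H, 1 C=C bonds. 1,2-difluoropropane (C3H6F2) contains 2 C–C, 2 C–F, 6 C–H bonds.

Let D be the C–C bond energy.
Σ(broken) = 1×D + 6×428 + 1×634 + 1×159 = 3361 + D
Σ(formed) = 2×D + 2×502 + 6×428 = 3572 + 2D
ΔH = Σ(broken) − Σ(formed) = (3361 + D) − (3572 + 2D) = −211 − D
Setting this equal to −554 kJ gives D = 343 kJ/mol.

D(C–C) ≈ 343 kJ/mol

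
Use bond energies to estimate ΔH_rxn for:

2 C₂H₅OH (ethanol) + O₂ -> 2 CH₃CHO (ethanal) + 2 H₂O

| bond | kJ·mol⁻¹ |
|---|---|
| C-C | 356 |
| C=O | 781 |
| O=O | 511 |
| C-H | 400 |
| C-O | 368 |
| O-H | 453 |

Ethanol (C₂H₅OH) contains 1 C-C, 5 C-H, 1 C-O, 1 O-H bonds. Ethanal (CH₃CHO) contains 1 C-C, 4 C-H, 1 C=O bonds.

ΔH ≈ −421 kJ

Bonds broken (reactants):
  C-C: 2 × 356 = 712
  C-H: 10 × 400 = 4000
  C-O: 2 × 368 = 736
  O-H: 2 × 453 = 906
  O=O: 1 × 511 = 511
  Σ(broken) = 6865 kJ
Bonds formed (products):
  C-C: 2 × 356 = 712
  C-H: 8 × 400 = 3200
  C=O: 2 × 781 = 1562
  O-H: 4 × 453 = 1812
  Σ(formed) = 7286 kJ
ΔH = Σ(broken) − Σ(formed) = 6865 − 7286 = −421 kJ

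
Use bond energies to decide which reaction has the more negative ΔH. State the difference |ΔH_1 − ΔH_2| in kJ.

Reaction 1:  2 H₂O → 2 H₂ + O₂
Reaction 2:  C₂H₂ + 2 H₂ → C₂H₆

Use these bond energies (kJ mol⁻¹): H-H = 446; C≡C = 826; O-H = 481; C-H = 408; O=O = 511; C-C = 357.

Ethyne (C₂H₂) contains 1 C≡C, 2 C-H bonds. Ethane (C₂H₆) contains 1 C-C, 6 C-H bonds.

Reaction 2, by 792 kJ

Reaction 1:
  Bonds broken (reactants):
    O-H: 4 × 481 = 1924
    Σ(broken) = 1924 kJ
  Bonds formed (products):
    H-H: 2 × 446 = 892
    O=O: 1 × 511 = 511
    Σ(formed) = 1403 kJ
  ΔH_1 = 1924 − 1403 = +521 kJ
Reaction 2:
  Bonds broken (reactants):
    C≡C: 1 × 826 = 826
    C-H: 2 × 408 = 816
    H-H: 2 × 446 = 892
    Σ(broken) = 2534 kJ
  Bonds formed (products):
    C-C: 1 × 357 = 357
    C-H: 6 × 408 = 2448
    Σ(formed) = 2805 kJ
  ΔH_2 = 2534 − 2805 = −271 kJ
ΔH_1 − ΔH_2 = +792 kJ, so reaction 2 has the more negative ΔH; |ΔH_1 − ΔH_2| = 792 kJ.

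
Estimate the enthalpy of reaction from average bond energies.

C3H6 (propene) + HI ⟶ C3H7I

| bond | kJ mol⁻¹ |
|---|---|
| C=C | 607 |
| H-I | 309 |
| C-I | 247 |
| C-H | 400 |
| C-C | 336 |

Bonds broken (reactants):
  C-C: 1 × 336 = 336
  C-H: 6 × 400 = 2400
  C=C: 1 × 607 = 607
  H-I: 1 × 309 = 309
  Σ(broken) = 3652 kJ
Bonds formed (products):
  C-C: 2 × 336 = 672
  C-H: 7 × 400 = 2800
  C-I: 1 × 247 = 247
  Σ(formed) = 3719 kJ
ΔH = Σ(broken) − Σ(formed) = 3652 − 3719 = −67 kJ

ΔH ≈ −67 kJ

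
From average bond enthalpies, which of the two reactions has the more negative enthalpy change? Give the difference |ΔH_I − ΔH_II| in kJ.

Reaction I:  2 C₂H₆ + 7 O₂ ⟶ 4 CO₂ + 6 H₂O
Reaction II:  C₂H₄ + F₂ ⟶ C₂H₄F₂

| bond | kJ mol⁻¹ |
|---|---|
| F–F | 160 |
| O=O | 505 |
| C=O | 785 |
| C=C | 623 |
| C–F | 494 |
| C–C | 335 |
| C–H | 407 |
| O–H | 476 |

Reaction I, by 2363 kJ

Reaction I:
  Bonds broken (reactants):
    C–C: 2 × 335 = 670
    C–H: 12 × 407 = 4884
    O=O: 7 × 505 = 3535
    Σ(broken) = 9089 kJ
  Bonds formed (products):
    C=O: 8 × 785 = 6280
    O–H: 12 × 476 = 5712
    Σ(formed) = 11992 kJ
  ΔH_I = 9089 − 11992 = −2903 kJ
Reaction II:
  Bonds broken (reactants):
    C–H: 4 × 407 = 1628
    C=C: 1 × 623 = 623
    F–F: 1 × 160 = 160
    Σ(broken) = 2411 kJ
  Bonds formed (products):
    C–C: 1 × 335 = 335
    C–F: 2 × 494 = 988
    C–H: 4 × 407 = 1628
    Σ(formed) = 2951 kJ
  ΔH_II = 2411 − 2951 = −540 kJ
ΔH_I − ΔH_II = −2363 kJ, so reaction I has the more negative ΔH; |ΔH_I − ΔH_II| = 2363 kJ.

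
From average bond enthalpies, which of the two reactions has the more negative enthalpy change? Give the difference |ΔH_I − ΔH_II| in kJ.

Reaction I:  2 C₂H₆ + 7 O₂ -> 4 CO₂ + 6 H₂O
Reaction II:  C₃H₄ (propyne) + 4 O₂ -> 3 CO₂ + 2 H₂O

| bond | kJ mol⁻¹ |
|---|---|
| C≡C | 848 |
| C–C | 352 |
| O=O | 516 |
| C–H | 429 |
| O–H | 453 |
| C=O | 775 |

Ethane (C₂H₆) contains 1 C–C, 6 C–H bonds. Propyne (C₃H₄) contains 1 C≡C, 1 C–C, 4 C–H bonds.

Reaction I:
  Bonds broken (reactants):
    C–C: 2 × 352 = 704
    C–H: 12 × 429 = 5148
    O=O: 7 × 516 = 3612
    Σ(broken) = 9464 kJ
  Bonds formed (products):
    C=O: 8 × 775 = 6200
    O–H: 12 × 453 = 5436
    Σ(formed) = 11636 kJ
  ΔH_I = 9464 − 11636 = −2172 kJ
Reaction II:
  Bonds broken (reactants):
    C≡C: 1 × 848 = 848
    C–C: 1 × 352 = 352
    C–H: 4 × 429 = 1716
    O=O: 4 × 516 = 2064
    Σ(broken) = 4980 kJ
  Bonds formed (products):
    C=O: 6 × 775 = 4650
    O–H: 4 × 453 = 1812
    Σ(formed) = 6462 kJ
  ΔH_II = 4980 − 6462 = −1482 kJ
ΔH_I − ΔH_II = −690 kJ, so reaction I has the more negative ΔH; |ΔH_I − ΔH_II| = 690 kJ.

Reaction I, by 690 kJ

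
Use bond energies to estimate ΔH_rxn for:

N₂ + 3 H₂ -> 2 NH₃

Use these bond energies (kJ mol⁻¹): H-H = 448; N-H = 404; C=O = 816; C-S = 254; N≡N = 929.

Bonds broken (reactants):
  H-H: 3 × 448 = 1344
  N≡N: 1 × 929 = 929
  Σ(broken) = 2273 kJ
Bonds formed (products):
  N-H: 6 × 404 = 2424
  Σ(formed) = 2424 kJ
ΔH = Σ(broken) − Σ(formed) = 2273 − 2424 = −151 kJ

ΔH ≈ −151 kJ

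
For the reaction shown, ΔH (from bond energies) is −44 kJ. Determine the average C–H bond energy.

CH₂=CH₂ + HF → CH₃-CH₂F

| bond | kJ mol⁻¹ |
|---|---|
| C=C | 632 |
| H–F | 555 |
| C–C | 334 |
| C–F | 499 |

D(C–H) ≈ 398 kJ/mol

Let D be the C–H bond energy.
Σ(broken) = 4×D + 1×632 + 1×555 = 1187 + 4D
Σ(formed) = 1×334 + 1×499 + 5×D = 833 + 5D
ΔH = Σ(broken) − Σ(formed) = (1187 + 4D) − (833 + 5D) = +354 − D
Setting this equal to −44 kJ gives D = 398 kJ/mol.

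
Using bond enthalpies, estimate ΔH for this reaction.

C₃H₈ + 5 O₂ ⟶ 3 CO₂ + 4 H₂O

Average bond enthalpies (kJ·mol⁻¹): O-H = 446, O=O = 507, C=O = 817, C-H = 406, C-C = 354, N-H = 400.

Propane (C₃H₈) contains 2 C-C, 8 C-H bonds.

Bonds broken (reactants):
  C-C: 2 × 354 = 708
  C-H: 8 × 406 = 3248
  O=O: 5 × 507 = 2535
  Σ(broken) = 6491 kJ
Bonds formed (products):
  C=O: 6 × 817 = 4902
  O-H: 8 × 446 = 3568
  Σ(formed) = 8470 kJ
ΔH = Σ(broken) − Σ(formed) = 6491 − 8470 = −1979 kJ

ΔH ≈ −1979 kJ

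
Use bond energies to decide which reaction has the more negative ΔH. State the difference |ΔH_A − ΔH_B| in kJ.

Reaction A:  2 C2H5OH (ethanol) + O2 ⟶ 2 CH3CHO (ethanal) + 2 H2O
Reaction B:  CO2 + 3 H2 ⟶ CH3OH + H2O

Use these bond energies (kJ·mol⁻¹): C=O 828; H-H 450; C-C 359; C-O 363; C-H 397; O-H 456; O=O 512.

Reaction A, by 620 kJ

Reaction A:
  Bonds broken (reactants):
    C-C: 2 × 359 = 718
    C-H: 10 × 397 = 3970
    C-O: 2 × 363 = 726
    O-H: 2 × 456 = 912
    O=O: 1 × 512 = 512
    Σ(broken) = 6838 kJ
  Bonds formed (products):
    C-C: 2 × 359 = 718
    C-H: 8 × 397 = 3176
    C=O: 2 × 828 = 1656
    O-H: 4 × 456 = 1824
    Σ(formed) = 7374 kJ
  ΔH_A = 6838 − 7374 = −536 kJ
Reaction B:
  Bonds broken (reactants):
    C=O: 2 × 828 = 1656
    H-H: 3 × 450 = 1350
    Σ(broken) = 3006 kJ
  Bonds formed (products):
    C-H: 3 × 397 = 1191
    C-O: 1 × 363 = 363
    O-H: 3 × 456 = 1368
    Σ(formed) = 2922 kJ
  ΔH_B = 3006 − 2922 = +84 kJ
ΔH_A − ΔH_B = −620 kJ, so reaction A has the more negative ΔH; |ΔH_A − ΔH_B| = 620 kJ.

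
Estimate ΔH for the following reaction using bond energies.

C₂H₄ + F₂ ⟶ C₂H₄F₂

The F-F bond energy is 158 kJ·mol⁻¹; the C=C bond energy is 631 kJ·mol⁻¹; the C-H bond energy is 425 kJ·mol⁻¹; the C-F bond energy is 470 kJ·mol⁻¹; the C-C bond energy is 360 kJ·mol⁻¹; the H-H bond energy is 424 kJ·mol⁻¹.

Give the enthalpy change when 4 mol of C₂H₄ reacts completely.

Bonds broken (reactants):
  C-H: 4 × 425 = 1700
  C=C: 1 × 631 = 631
  F-F: 1 × 158 = 158
  Σ(broken) = 2489 kJ
Bonds formed (products):
  C-C: 1 × 360 = 360
  C-F: 2 × 470 = 940
  C-H: 4 × 425 = 1700
  Σ(formed) = 3000 kJ
ΔH = Σ(broken) − Σ(formed) = 2489 − 3000 = −511 kJ
For 4× the reaction as written: 4 × (−511) = −2044 kJ

ΔH = −2044 kJ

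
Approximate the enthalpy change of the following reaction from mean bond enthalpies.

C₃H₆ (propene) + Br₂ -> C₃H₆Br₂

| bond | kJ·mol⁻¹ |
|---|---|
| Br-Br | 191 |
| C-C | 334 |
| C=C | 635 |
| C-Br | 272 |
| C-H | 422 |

Bonds broken (reactants):
  Br-Br: 1 × 191 = 191
  C-C: 1 × 334 = 334
  C-H: 6 × 422 = 2532
  C=C: 1 × 635 = 635
  Σ(broken) = 3692 kJ
Bonds formed (products):
  C-Br: 2 × 272 = 544
  C-C: 2 × 334 = 668
  C-H: 6 × 422 = 2532
  Σ(formed) = 3744 kJ
ΔH = Σ(broken) − Σ(formed) = 3692 − 3744 = −52 kJ

ΔH ≈ −52 kJ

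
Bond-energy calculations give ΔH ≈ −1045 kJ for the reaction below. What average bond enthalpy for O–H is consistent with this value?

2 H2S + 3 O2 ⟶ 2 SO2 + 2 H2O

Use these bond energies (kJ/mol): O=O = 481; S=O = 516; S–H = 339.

D(O–H) ≈ 445 kJ/mol

Let D be the O–H bond energy.
Σ(broken) = 3×481 + 4×339 = 2799
Σ(formed) = 4×D + 4×516 = 2064 + 4D
ΔH = Σ(broken) − Σ(formed) = (2799) − (2064 + 4D) = +735 − 4D
Setting this equal to −1045 kJ gives 4D = 1780, so D = 445 kJ/mol.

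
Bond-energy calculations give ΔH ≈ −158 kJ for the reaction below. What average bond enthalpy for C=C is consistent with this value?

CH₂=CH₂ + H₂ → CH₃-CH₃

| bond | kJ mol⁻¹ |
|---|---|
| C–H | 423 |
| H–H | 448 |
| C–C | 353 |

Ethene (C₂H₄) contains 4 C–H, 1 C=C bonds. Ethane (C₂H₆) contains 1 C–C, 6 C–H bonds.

Let D be the C=C bond energy.
Σ(broken) = 4×423 + 1×D + 1×448 = 2140 + D
Σ(formed) = 1×353 + 6×423 = 2891
ΔH = Σ(broken) − Σ(formed) = (2140 + D) − (2891) = −751 + D
Setting this equal to −158 kJ gives D = 593 kJ/mol.

D(C=C) ≈ 593 kJ/mol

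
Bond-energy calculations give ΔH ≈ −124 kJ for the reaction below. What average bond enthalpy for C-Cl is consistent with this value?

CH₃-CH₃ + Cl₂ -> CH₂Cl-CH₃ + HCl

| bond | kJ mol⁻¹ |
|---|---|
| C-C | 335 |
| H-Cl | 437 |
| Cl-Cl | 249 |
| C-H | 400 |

Let D be the C-Cl bond energy.
Σ(broken) = 1×335 + 6×400 + 1×249 = 2984
Σ(formed) = 1×335 + 1×D + 5×400 + 1×437 = 2772 + D
ΔH = Σ(broken) − Σ(formed) = (2984) − (2772 + D) = +212 − D
Setting this equal to −124 kJ gives D = 336 kJ/mol.

D(C-Cl) ≈ 336 kJ/mol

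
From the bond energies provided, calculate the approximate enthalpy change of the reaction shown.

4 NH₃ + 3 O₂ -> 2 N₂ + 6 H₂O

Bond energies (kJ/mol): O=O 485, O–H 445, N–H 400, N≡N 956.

ΔH ≈ −997 kJ

Bonds broken (reactants):
  N–H: 12 × 400 = 4800
  O=O: 3 × 485 = 1455
  Σ(broken) = 6255 kJ
Bonds formed (products):
  N≡N: 2 × 956 = 1912
  O–H: 12 × 445 = 5340
  Σ(formed) = 7252 kJ
ΔH = Σ(broken) − Σ(formed) = 6255 − 7252 = −997 kJ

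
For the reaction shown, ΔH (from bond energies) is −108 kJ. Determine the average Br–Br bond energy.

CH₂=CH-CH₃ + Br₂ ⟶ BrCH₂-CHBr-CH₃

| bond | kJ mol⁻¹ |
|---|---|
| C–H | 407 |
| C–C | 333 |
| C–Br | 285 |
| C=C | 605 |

Let D be the Br–Br bond energy.
Σ(broken) = 1×D + 1×333 + 6×407 + 1×605 = 3380 + D
Σ(formed) = 2×285 + 2×333 + 6×407 = 3678
ΔH = Σ(broken) − Σ(formed) = (3380 + D) − (3678) = −298 + D
Setting this equal to −108 kJ gives D = 190 kJ/mol.

D(Br–Br) ≈ 190 kJ/mol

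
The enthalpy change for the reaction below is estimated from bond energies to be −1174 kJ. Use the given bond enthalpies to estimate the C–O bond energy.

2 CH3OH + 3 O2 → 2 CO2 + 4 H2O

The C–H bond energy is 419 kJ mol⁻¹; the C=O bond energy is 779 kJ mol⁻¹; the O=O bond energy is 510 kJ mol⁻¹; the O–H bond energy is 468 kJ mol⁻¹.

D(C–O) ≈ 353 kJ/mol

Let D be the C–O bond energy.
Σ(broken) = 6×419 + 2×D + 2×468 + 3×510 = 4980 + 2D
Σ(formed) = 4×779 + 8×468 = 6860
ΔH = Σ(broken) − Σ(formed) = (4980 + 2D) − (6860) = −1880 + 2D
Setting this equal to −1174 kJ gives 2D = 706, so D = 353 kJ/mol.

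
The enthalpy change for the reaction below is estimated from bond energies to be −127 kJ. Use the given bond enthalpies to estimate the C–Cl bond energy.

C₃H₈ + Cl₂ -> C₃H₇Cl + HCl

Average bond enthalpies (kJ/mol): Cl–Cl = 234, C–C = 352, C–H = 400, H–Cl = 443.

D(C–Cl) ≈ 318 kJ/mol

Let D be the C–Cl bond energy.
Σ(broken) = 2×352 + 8×400 + 1×234 = 4138
Σ(formed) = 2×352 + 1×D + 7×400 + 1×443 = 3947 + D
ΔH = Σ(broken) − Σ(formed) = (4138) − (3947 + D) = +191 − D
Setting this equal to −127 kJ gives D = 318 kJ/mol.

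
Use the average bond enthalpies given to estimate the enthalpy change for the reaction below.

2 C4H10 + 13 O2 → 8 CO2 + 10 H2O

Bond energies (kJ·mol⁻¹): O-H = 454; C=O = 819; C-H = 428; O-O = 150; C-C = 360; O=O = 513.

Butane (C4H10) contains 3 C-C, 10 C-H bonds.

ΔH ≈ −4795 kJ

Bonds broken (reactants):
  C-C: 6 × 360 = 2160
  C-H: 20 × 428 = 8560
  O=O: 13 × 513 = 6669
  Σ(broken) = 17389 kJ
Bonds formed (products):
  C=O: 16 × 819 = 13104
  O-H: 20 × 454 = 9080
  Σ(formed) = 22184 kJ
ΔH = Σ(broken) − Σ(formed) = 17389 − 22184 = −4795 kJ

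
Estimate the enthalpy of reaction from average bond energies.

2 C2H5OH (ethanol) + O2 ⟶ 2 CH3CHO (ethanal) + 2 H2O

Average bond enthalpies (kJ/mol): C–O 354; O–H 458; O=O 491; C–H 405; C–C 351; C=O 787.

ΔH ≈ −481 kJ

Bonds broken (reactants):
  C–C: 2 × 351 = 702
  C–H: 10 × 405 = 4050
  C–O: 2 × 354 = 708
  O–H: 2 × 458 = 916
  O=O: 1 × 491 = 491
  Σ(broken) = 6867 kJ
Bonds formed (products):
  C–C: 2 × 351 = 702
  C–H: 8 × 405 = 3240
  C=O: 2 × 787 = 1574
  O–H: 4 × 458 = 1832
  Σ(formed) = 7348 kJ
ΔH = Σ(broken) − Σ(formed) = 6867 − 7348 = −481 kJ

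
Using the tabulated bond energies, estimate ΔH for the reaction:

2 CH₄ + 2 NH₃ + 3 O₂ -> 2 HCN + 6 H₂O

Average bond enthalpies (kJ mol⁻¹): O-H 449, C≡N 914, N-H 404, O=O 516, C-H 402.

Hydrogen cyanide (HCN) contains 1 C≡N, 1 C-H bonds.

ΔH ≈ −832 kJ

Bonds broken (reactants):
  C-H: 8 × 402 = 3216
  N-H: 6 × 404 = 2424
  O=O: 3 × 516 = 1548
  Σ(broken) = 7188 kJ
Bonds formed (products):
  C≡N: 2 × 914 = 1828
  C-H: 2 × 402 = 804
  O-H: 12 × 449 = 5388
  Σ(formed) = 8020 kJ
ΔH = Σ(broken) − Σ(formed) = 7188 − 8020 = −832 kJ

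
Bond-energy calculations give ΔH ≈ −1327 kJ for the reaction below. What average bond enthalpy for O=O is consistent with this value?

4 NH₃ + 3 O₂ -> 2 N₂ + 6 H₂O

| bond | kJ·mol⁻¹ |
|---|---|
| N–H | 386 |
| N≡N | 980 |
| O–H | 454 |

D(O=O) ≈ 483 kJ/mol

Let D be the O=O bond energy.
Σ(broken) = 12×386 + 3×D = 4632 + 3D
Σ(formed) = 2×980 + 12×454 = 7408
ΔH = Σ(broken) − Σ(formed) = (4632 + 3D) − (7408) = −2776 + 3D
Setting this equal to −1327 kJ gives 3D = 1449, so D = 483 kJ/mol.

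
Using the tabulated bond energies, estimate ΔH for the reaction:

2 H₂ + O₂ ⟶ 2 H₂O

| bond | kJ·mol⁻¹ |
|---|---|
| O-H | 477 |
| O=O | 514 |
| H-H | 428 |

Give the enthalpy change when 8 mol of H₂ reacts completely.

Bonds broken (reactants):
  H-H: 2 × 428 = 856
  O=O: 1 × 514 = 514
  Σ(broken) = 1370 kJ
Bonds formed (products):
  O-H: 4 × 477 = 1908
  Σ(formed) = 1908 kJ
ΔH = Σ(broken) − Σ(formed) = 1370 − 1908 = −538 kJ
For 4× the reaction as written: 4 × (−538) = −2152 kJ

ΔH = −2152 kJ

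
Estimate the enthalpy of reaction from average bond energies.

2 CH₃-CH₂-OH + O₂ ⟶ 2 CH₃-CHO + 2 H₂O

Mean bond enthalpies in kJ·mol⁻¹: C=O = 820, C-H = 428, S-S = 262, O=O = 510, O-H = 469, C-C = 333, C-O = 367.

ΔH ≈ −478 kJ

Bonds broken (reactants):
  C-C: 2 × 333 = 666
  C-H: 10 × 428 = 4280
  C-O: 2 × 367 = 734
  O-H: 2 × 469 = 938
  O=O: 1 × 510 = 510
  Σ(broken) = 7128 kJ
Bonds formed (products):
  C-C: 2 × 333 = 666
  C-H: 8 × 428 = 3424
  C=O: 2 × 820 = 1640
  O-H: 4 × 469 = 1876
  Σ(formed) = 7606 kJ
ΔH = Σ(broken) − Σ(formed) = 7128 − 7606 = −478 kJ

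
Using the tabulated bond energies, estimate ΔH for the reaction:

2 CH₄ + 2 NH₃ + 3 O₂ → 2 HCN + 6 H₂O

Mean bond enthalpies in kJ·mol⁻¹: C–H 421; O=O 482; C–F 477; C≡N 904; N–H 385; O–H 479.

Bonds broken (reactants):
  C–H: 8 × 421 = 3368
  N–H: 6 × 385 = 2310
  O=O: 3 × 482 = 1446
  Σ(broken) = 7124 kJ
Bonds formed (products):
  C≡N: 2 × 904 = 1808
  C–H: 2 × 421 = 842
  O–H: 12 × 479 = 5748
  Σ(formed) = 8398 kJ
ΔH = Σ(broken) − Σ(formed) = 7124 − 8398 = −1274 kJ

ΔH ≈ −1274 kJ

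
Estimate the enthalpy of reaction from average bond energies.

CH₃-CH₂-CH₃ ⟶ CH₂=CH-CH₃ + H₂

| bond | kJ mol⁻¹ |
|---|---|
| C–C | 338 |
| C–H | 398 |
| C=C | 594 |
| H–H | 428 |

ΔH ≈ +112 kJ

Bonds broken (reactants):
  C–C: 2 × 338 = 676
  C–H: 8 × 398 = 3184
  Σ(broken) = 3860 kJ
Bonds formed (products):
  C–C: 1 × 338 = 338
  C–H: 6 × 398 = 2388
  C=C: 1 × 594 = 594
  H–H: 1 × 428 = 428
  Σ(formed) = 3748 kJ
ΔH = Σ(broken) − Σ(formed) = 3860 − 3748 = +112 kJ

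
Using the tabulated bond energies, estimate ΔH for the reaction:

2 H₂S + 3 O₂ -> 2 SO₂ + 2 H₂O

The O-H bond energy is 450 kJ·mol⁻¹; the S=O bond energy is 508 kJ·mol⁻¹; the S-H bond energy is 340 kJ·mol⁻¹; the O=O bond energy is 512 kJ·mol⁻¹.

Bonds broken (reactants):
  O=O: 3 × 512 = 1536
  S-H: 4 × 340 = 1360
  Σ(broken) = 2896 kJ
Bonds formed (products):
  O-H: 4 × 450 = 1800
  S=O: 4 × 508 = 2032
  Σ(formed) = 3832 kJ
ΔH = Σ(broken) − Σ(formed) = 2896 − 3832 = −936 kJ

ΔH ≈ −936 kJ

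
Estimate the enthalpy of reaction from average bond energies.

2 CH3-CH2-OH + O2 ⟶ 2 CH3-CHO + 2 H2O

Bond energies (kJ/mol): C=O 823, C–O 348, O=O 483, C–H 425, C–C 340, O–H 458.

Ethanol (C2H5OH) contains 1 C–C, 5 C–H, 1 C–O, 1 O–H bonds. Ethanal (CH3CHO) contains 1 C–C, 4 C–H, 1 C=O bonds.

Bonds broken (reactants):
  C–C: 2 × 340 = 680
  C–H: 10 × 425 = 4250
  C–O: 2 × 348 = 696
  O–H: 2 × 458 = 916
  O=O: 1 × 483 = 483
  Σ(broken) = 7025 kJ
Bonds formed (products):
  C–C: 2 × 340 = 680
  C–H: 8 × 425 = 3400
  C=O: 2 × 823 = 1646
  O–H: 4 × 458 = 1832
  Σ(formed) = 7558 kJ
ΔH = Σ(broken) − Σ(formed) = 7025 − 7558 = −533 kJ

ΔH ≈ −533 kJ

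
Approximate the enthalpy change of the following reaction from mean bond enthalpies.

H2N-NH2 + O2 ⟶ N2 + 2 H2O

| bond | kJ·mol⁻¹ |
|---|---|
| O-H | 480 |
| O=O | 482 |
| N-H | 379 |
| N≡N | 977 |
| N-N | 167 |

Bonds broken (reactants):
  N-H: 4 × 379 = 1516
  N-N: 1 × 167 = 167
  O=O: 1 × 482 = 482
  Σ(broken) = 2165 kJ
Bonds formed (products):
  N≡N: 1 × 977 = 977
  O-H: 4 × 480 = 1920
  Σ(formed) = 2897 kJ
ΔH = Σ(broken) − Σ(formed) = 2165 − 2897 = −732 kJ

ΔH ≈ −732 kJ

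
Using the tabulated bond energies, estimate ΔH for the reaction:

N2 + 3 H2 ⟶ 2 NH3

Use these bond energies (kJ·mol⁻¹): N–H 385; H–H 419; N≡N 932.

ΔH ≈ −121 kJ

Bonds broken (reactants):
  H–H: 3 × 419 = 1257
  N≡N: 1 × 932 = 932
  Σ(broken) = 2189 kJ
Bonds formed (products):
  N–H: 6 × 385 = 2310
  Σ(formed) = 2310 kJ
ΔH = Σ(broken) − Σ(formed) = 2189 − 2310 = −121 kJ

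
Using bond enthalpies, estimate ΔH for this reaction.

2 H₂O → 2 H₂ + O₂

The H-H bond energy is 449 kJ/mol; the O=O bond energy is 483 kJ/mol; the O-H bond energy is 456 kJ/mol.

Bonds broken (reactants):
  O-H: 4 × 456 = 1824
  Σ(broken) = 1824 kJ
Bonds formed (products):
  H-H: 2 × 449 = 898
  O=O: 1 × 483 = 483
  Σ(formed) = 1381 kJ
ΔH = Σ(broken) − Σ(formed) = 1824 − 1381 = +443 kJ

ΔH ≈ +443 kJ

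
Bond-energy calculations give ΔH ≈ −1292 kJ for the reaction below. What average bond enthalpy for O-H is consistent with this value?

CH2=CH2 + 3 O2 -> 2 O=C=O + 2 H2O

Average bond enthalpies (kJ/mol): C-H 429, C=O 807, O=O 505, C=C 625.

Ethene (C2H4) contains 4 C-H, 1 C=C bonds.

Let D be the O-H bond energy.
Σ(broken) = 4×429 + 1×625 + 3×505 = 3856
Σ(formed) = 4×807 + 4×D = 3228 + 4D
ΔH = Σ(broken) − Σ(formed) = (3856) − (3228 + 4D) = +628 − 4D
Setting this equal to −1292 kJ gives 4D = 1920, so D = 480 kJ/mol.

D(O-H) ≈ 480 kJ/mol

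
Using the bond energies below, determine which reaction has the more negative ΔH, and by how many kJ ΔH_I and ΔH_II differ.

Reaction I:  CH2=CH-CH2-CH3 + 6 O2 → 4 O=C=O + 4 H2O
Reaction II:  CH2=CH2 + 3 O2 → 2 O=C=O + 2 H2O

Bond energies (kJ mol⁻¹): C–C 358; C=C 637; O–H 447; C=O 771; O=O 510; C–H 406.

Reaction I, by 1002 kJ

Reaction I:
  Bonds broken (reactants):
    C–C: 2 × 358 = 716
    C–H: 8 × 406 = 3248
    C=C: 1 × 637 = 637
    O=O: 6 × 510 = 3060
    Σ(broken) = 7661 kJ
  Bonds formed (products):
    C=O: 8 × 771 = 6168
    O–H: 8 × 447 = 3576
    Σ(formed) = 9744 kJ
  ΔH_I = 7661 − 9744 = −2083 kJ
Reaction II:
  Bonds broken (reactants):
    C–H: 4 × 406 = 1624
    C=C: 1 × 637 = 637
    O=O: 3 × 510 = 1530
    Σ(broken) = 3791 kJ
  Bonds formed (products):
    C=O: 4 × 771 = 3084
    O–H: 4 × 447 = 1788
    Σ(formed) = 4872 kJ
  ΔH_II = 3791 − 4872 = −1081 kJ
ΔH_I − ΔH_II = −1002 kJ, so reaction I has the more negative ΔH; |ΔH_I − ΔH_II| = 1002 kJ.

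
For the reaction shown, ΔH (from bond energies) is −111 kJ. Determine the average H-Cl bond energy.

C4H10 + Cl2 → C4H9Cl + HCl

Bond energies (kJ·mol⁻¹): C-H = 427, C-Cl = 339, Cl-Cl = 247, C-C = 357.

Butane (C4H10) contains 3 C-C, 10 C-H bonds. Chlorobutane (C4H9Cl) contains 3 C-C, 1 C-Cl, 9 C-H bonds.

D(H-Cl) ≈ 446 kJ/mol

Let D be the H-Cl bond energy.
Σ(broken) = 3×357 + 10×427 + 1×247 = 5588
Σ(formed) = 3×357 + 1×339 + 9×427 + 1×D = 5253 + D
ΔH = Σ(broken) − Σ(formed) = (5588) − (5253 + D) = +335 − D
Setting this equal to −111 kJ gives D = 446 kJ/mol.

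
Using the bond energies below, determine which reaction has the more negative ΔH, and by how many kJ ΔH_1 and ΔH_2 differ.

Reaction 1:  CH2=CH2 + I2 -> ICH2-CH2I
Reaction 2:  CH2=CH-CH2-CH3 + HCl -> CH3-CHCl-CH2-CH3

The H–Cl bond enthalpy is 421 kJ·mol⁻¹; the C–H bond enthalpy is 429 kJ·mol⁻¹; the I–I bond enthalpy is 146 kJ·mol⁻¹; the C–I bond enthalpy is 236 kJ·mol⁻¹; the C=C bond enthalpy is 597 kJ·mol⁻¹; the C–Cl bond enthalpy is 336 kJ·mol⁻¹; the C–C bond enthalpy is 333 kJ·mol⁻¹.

Reaction 2, by 18 kJ

Reaction 1:
  Bonds broken (reactants):
    C–H: 4 × 429 = 1716
    C=C: 1 × 597 = 597
    I–I: 1 × 146 = 146
    Σ(broken) = 2459 kJ
  Bonds formed (products):
    C–C: 1 × 333 = 333
    C–H: 4 × 429 = 1716
    C–I: 2 × 236 = 472
    Σ(formed) = 2521 kJ
  ΔH_1 = 2459 − 2521 = −62 kJ
Reaction 2:
  Bonds broken (reactants):
    C–C: 2 × 333 = 666
    C–H: 8 × 429 = 3432
    C=C: 1 × 597 = 597
    H–Cl: 1 × 421 = 421
    Σ(broken) = 5116 kJ
  Bonds formed (products):
    C–C: 3 × 333 = 999
    C–Cl: 1 × 336 = 336
    C–H: 9 × 429 = 3861
    Σ(formed) = 5196 kJ
  ΔH_2 = 5116 − 5196 = −80 kJ
ΔH_1 − ΔH_2 = +18 kJ, so reaction 2 has the more negative ΔH; |ΔH_1 − ΔH_2| = 18 kJ.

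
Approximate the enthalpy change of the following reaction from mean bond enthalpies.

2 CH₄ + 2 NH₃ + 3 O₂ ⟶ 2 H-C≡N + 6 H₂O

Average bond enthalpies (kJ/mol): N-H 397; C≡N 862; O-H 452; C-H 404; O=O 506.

ΔH ≈ −824 kJ

Bonds broken (reactants):
  C-H: 8 × 404 = 3232
  N-H: 6 × 397 = 2382
  O=O: 3 × 506 = 1518
  Σ(broken) = 7132 kJ
Bonds formed (products):
  C≡N: 2 × 862 = 1724
  C-H: 2 × 404 = 808
  O-H: 12 × 452 = 5424
  Σ(formed) = 7956 kJ
ΔH = Σ(broken) − Σ(formed) = 7132 − 7956 = −824 kJ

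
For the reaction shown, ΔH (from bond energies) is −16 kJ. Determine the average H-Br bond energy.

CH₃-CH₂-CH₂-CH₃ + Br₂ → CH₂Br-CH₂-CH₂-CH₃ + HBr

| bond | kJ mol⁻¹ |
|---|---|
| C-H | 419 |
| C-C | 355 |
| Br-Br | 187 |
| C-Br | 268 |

D(H-Br) ≈ 354 kJ/mol

Let D be the H-Br bond energy.
Σ(broken) = 1×187 + 3×355 + 10×419 = 5442
Σ(formed) = 1×268 + 3×355 + 9×419 + 1×D = 5104 + D
ΔH = Σ(broken) − Σ(formed) = (5442) − (5104 + D) = +338 − D
Setting this equal to −16 kJ gives D = 354 kJ/mol.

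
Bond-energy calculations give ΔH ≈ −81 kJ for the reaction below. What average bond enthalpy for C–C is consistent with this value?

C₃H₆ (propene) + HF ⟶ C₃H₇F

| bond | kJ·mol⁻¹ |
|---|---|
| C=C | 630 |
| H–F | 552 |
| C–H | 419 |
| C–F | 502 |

Let D be the C–C bond energy.
Σ(broken) = 1×D + 6×419 + 1×630 + 1×552 = 3696 + D
Σ(formed) = 2×D + 1×502 + 7×419 = 3435 + 2D
ΔH = Σ(broken) − Σ(formed) = (3696 + D) − (3435 + 2D) = +261 − D
Setting this equal to −81 kJ gives D = 342 kJ/mol.

D(C–C) ≈ 342 kJ/mol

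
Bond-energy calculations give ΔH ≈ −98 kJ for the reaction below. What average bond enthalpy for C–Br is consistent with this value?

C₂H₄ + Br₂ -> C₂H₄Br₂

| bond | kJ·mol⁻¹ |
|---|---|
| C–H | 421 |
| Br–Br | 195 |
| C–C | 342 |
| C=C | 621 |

Let D be the C–Br bond energy.
Σ(broken) = 1×195 + 4×421 + 1×621 = 2500
Σ(formed) = 2×D + 1×342 + 4×421 = 2026 + 2D
ΔH = Σ(broken) − Σ(formed) = (2500) − (2026 + 2D) = +474 − 2D
Setting this equal to −98 kJ gives 2D = 572, so D = 286 kJ/mol.

D(C–Br) ≈ 286 kJ/mol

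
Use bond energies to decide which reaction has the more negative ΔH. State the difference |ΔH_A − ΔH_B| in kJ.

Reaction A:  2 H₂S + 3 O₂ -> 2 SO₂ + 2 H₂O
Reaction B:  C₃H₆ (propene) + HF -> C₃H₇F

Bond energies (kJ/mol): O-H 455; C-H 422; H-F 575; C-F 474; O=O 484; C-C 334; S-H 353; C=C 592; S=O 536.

Reaction A, by 1037 kJ

Reaction A:
  Bonds broken (reactants):
    O=O: 3 × 484 = 1452
    S-H: 4 × 353 = 1412
    Σ(broken) = 2864 kJ
  Bonds formed (products):
    O-H: 4 × 455 = 1820
    S=O: 4 × 536 = 2144
    Σ(formed) = 3964 kJ
  ΔH_A = 2864 − 3964 = −1100 kJ
Reaction B:
  Bonds broken (reactants):
    C-C: 1 × 334 = 334
    C-H: 6 × 422 = 2532
    C=C: 1 × 592 = 592
    H-F: 1 × 575 = 575
    Σ(broken) = 4033 kJ
  Bonds formed (products):
    C-C: 2 × 334 = 668
    C-F: 1 × 474 = 474
    C-H: 7 × 422 = 2954
    Σ(formed) = 4096 kJ
  ΔH_B = 4033 − 4096 = −63 kJ
ΔH_A − ΔH_B = −1037 kJ, so reaction A has the more negative ΔH; |ΔH_A − ΔH_B| = 1037 kJ.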